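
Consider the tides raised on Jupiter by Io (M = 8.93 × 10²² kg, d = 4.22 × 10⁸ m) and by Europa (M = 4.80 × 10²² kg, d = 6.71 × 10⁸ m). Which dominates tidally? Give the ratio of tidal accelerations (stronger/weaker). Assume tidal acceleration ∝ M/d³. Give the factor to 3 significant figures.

Io, by a factor of ≈ 7.48

Tidal stretch scales as M/d³; compute that for each body.
Io: (8.93 × 10²²) / (4.22 × 10⁸)³ = 1.188 × 10⁻³
Europa: (4.80 × 10²²) / (6.71 × 10⁸)³ = 1.589 × 10⁻⁴
Ratio (larger/smaller) = 7.48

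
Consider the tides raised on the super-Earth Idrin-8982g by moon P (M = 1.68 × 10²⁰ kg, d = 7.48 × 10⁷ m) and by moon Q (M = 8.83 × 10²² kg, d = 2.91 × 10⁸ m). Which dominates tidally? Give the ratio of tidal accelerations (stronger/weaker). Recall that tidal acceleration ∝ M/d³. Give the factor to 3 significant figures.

Moon Q, by a factor of ≈ 8.93

Tidal acceleration ∝ M/d³, so compare M/d³ for each.
Moon P: (1.68 × 10²⁰) / (7.48 × 10⁷)³ = 4.014 × 10⁻⁴
Moon Q: (8.83 × 10²²) / (2.91 × 10⁸)³ = 3.583 × 10⁻³
Ratio (larger/smaller) = 8.93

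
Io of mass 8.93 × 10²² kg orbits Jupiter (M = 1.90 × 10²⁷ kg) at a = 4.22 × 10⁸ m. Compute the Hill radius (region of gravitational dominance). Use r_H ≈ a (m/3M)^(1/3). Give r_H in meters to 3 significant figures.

1.06 × 10⁷ m

r_H ≈ a (m/3M)^(1/3)
    = (4.22 × 10⁸) × (8.93 × 10²² / (3 × 1.90 × 10²⁷))^(1/3)
    = 1.06 × 10⁷ m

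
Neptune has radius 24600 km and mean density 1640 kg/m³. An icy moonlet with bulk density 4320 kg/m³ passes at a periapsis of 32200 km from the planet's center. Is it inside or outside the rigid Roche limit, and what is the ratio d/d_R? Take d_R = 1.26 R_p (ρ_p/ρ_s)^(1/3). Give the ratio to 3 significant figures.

d_R = 1.26 × (24600 km) × (1640/4320)^(1/3) = 22440 km
d/d_R = (32200) / (22440) = 1.43
Since d/d_R > 1, the body is outside the Roche limit.

outside; d/d_R ≈ 1.43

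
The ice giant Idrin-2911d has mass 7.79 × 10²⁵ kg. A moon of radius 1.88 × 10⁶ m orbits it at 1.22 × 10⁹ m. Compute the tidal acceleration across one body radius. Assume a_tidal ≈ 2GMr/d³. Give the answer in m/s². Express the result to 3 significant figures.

Δa = 2GMr/d³
   = 2 × (6.674 × 10⁻¹¹) × (7.79 × 10²⁵) × (1.88 × 10⁶) / (1.22 × 10⁹)³
   = 1.08 × 10⁻⁵ m/s²

1.08 × 10⁻⁵ m/s²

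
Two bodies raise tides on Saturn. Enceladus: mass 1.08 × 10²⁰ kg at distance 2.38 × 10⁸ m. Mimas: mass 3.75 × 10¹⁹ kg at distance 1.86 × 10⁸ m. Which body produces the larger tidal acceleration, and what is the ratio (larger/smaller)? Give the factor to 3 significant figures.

Enceladus, by a factor of ≈ 1.37

Tidal acceleration ∝ M/d³, so compare M/d³ for each.
Enceladus: (1.08 × 10²⁰) / (2.38 × 10⁸)³ = 8.011 × 10⁻⁶
Mimas: (3.75 × 10¹⁹) / (1.86 × 10⁸)³ = 5.828 × 10⁻⁶
Ratio (larger/smaller) = 1.37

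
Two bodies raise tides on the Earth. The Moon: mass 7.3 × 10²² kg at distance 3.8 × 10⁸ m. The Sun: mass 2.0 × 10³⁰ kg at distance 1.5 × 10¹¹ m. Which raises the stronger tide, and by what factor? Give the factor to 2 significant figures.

Compare M/d³ for the two perturbers:
The Moon: (7.3 × 10²²) / (3.8 × 10⁸)³ = 1.330 × 10⁻³
The Sun: (2.0 × 10³⁰) / (1.5 × 10¹¹)³ = 5.926 × 10⁻⁴
Ratio (larger/smaller) = 2.2

The Moon, by a factor of ≈ 2.2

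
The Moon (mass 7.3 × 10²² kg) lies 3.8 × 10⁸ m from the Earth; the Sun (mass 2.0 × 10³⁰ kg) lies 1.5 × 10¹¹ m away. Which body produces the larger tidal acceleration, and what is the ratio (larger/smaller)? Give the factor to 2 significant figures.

Tidal acceleration ∝ M/d³, so compare M/d³ for each.
The Moon: (7.3 × 10²²) / (3.8 × 10⁸)³ = 1.330 × 10⁻³
The Sun: (2.0 × 10³⁰) / (1.5 × 10¹¹)³ = 5.926 × 10⁻⁴
Ratio (larger/smaller) = 2.2

The Moon, by a factor of ≈ 2.2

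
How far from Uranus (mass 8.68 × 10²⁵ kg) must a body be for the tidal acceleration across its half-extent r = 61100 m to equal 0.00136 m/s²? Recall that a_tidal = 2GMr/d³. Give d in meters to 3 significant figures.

2GMr/d³ = a_tidal  ⇒  d = (2GMr / a_tidal)^(1/3)
d = (2 × 6.674×10⁻¹¹ × (8.68 × 10²⁵) × (61100) / (0.00136))^(1/3)
  = 8.04 × 10⁷ m

8.04 × 10⁷ m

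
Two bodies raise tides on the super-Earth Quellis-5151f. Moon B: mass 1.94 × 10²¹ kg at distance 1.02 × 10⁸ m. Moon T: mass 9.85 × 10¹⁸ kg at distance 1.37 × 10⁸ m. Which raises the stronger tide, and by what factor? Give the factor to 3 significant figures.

Moon B, by a factor of ≈ 477

Tidal acceleration ∝ M/d³, so compare M/d³ for each.
Moon B: (1.94 × 10²¹) / (1.02 × 10⁸)³ = 1.828 × 10⁻³
Moon T: (9.85 × 10¹⁸) / (1.37 × 10⁸)³ = 3.831 × 10⁻⁶
Ratio (larger/smaller) = 477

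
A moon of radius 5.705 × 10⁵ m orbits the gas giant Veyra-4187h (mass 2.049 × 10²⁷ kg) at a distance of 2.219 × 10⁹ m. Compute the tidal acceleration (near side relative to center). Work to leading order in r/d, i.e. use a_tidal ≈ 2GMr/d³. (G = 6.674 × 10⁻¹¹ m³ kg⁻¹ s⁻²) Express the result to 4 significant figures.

1.428 × 10⁻⁵ m/s²

Differencing GM/(d−r)² and GM/d² to first order in r/d gives 2GMr/d³.
a_tidal = 2GMr/d³
        = 2 × (6.674 × 10⁻¹¹) × (2.049 × 10²⁷) × (5.705 × 10⁵) / (2.219 × 10⁹)³
        = 1.428 × 10⁻⁵ m/s²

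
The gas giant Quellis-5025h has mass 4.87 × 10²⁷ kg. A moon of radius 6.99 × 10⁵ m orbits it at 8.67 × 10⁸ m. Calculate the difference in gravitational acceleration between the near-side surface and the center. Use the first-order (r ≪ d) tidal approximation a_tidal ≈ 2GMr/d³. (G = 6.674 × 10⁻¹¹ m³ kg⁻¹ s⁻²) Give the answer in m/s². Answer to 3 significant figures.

Differencing GM/(d−r)² and GM/d² to first order in r/d gives 2GMr/d³.
Δa = 2GMr/d³
   = 2 × (6.674 × 10⁻¹¹) × (4.87 × 10²⁷) × (6.99 × 10⁵) / (8.67 × 10⁸)³
   = 6.97 × 10⁻⁴ m/s²

6.97 × 10⁻⁴ m/s²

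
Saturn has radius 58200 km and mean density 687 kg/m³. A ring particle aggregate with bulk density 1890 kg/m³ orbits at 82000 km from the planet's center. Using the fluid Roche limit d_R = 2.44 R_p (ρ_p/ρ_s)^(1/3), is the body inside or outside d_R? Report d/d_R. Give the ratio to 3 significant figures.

inside; d/d_R ≈ 0.809

d_R = 2.44 × (58200 km) × (687/1890)^(1/3) = 1.013 × 10⁵ km
d/d_R = (82000) / (1.013 × 10⁵) = 0.809
Since d/d_R < 1, the body is inside the Roche limit.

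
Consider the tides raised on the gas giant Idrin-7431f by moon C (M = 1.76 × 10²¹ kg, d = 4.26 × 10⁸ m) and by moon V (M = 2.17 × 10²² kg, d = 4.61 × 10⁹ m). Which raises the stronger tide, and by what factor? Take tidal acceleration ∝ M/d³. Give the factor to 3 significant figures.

Moon C, by a factor of ≈ 103

The tide-raising term goes as M/d³ (the gradient of a 1/d² field).
Moon C: (1.76 × 10²¹) / (4.26 × 10⁸)³ = 2.277 × 10⁻⁵
Moon V: (2.17 × 10²²) / (4.61 × 10⁹)³ = 2.215 × 10⁻⁷
Ratio (larger/smaller) = 103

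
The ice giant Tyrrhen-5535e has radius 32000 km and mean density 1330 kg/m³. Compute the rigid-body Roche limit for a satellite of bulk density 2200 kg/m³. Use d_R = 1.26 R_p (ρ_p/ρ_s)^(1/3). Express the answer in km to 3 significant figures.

34100 km

d_R = 1.26 × 32000 km × (1330/2200)^(1/3)
    = 34100 km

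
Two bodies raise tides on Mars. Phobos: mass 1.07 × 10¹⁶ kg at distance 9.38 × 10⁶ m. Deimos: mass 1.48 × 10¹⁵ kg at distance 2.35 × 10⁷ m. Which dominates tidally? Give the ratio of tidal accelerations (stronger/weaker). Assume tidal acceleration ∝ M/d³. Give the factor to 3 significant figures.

Tidal acceleration ∝ M/d³, so compare M/d³ for each.
Phobos: (1.07 × 10¹⁶) / (9.38 × 10⁶)³ = 1.297 × 10⁻⁵
Deimos: (1.48 × 10¹⁵) / (2.35 × 10⁷)³ = 1.140 × 10⁻⁷
Ratio (larger/smaller) = 114

Phobos, by a factor of ≈ 114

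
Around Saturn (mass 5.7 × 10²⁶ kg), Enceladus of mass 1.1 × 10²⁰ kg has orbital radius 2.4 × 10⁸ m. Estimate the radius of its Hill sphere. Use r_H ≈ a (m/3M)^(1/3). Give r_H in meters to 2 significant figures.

9.6 × 10⁵ m

r_H ≈ a (m/3M)^(1/3)
    = (2.4 × 10⁸) × (1.1 × 10²⁰ / (3 × 5.7 × 10²⁶))^(1/3)
    = 9.6 × 10⁵ m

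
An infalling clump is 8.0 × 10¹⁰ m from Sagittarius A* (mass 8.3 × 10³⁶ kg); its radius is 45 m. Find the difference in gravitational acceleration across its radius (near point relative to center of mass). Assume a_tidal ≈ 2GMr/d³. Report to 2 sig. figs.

9.7 × 10⁻⁵ m/s²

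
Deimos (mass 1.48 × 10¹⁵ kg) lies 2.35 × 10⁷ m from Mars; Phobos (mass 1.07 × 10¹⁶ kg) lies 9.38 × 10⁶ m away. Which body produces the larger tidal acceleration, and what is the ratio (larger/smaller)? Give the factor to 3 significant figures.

Phobos, by a factor of ≈ 114

Tidal stretch scales as M/d³; compute that for each body.
Deimos: (1.48 × 10¹⁵) / (2.35 × 10⁷)³ = 1.140 × 10⁻⁷
Phobos: (1.07 × 10¹⁶) / (9.38 × 10⁶)³ = 1.297 × 10⁻⁵
Ratio (larger/smaller) = 114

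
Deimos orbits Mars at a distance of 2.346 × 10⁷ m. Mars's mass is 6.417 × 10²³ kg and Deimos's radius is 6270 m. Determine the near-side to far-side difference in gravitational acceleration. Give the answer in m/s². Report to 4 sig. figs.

8.319 × 10⁻⁵ m/s²

Near-to-far spans 2r, so the tidal difference is twice the near-to-center value: 4GMr/d³.
Δg = 4GMr/d³
   = 4 × (6.674 × 10⁻¹¹) × (6.417 × 10²³) × (6270) / (2.346 × 10⁷)³
   = 8.319 × 10⁻⁵ m/s²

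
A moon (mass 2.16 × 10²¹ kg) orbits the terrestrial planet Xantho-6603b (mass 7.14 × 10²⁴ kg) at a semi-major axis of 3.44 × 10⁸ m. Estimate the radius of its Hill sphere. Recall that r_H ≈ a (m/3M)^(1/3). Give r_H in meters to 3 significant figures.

r_H ≈ a (m/3M)^(1/3)
    = (3.44 × 10⁸) × (2.16 × 10²¹ / (3 × 7.14 × 10²⁴))^(1/3)
    = 1.60 × 10⁷ m

1.60 × 10⁷ m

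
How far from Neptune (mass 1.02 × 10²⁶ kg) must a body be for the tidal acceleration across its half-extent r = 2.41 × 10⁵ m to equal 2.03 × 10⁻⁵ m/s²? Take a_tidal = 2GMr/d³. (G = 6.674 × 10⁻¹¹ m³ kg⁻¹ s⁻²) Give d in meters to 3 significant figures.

2GMr/d³ = a_tidal  ⇒  d = (2GMr / a_tidal)^(1/3)
d = (2 × 6.674×10⁻¹¹ × (1.02 × 10²⁶) × (2.41 × 10⁵) / (2.03 × 10⁻⁵))^(1/3)
  = 5.45 × 10⁸ m

5.45 × 10⁸ m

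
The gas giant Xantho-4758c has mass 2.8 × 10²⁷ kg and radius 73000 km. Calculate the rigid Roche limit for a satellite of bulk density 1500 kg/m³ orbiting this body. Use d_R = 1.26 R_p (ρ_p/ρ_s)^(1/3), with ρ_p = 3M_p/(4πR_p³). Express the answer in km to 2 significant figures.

96000 km

ρ_p = 3M_p/(4πR_p³) = 3 × (2.8 × 10²⁷) / (4π × (7.3 × 10⁷ m)³) = 1700 kg/m³
d_R = 1.26 × 73000 km × (1700/1500)^(1/3)
    = 96000 km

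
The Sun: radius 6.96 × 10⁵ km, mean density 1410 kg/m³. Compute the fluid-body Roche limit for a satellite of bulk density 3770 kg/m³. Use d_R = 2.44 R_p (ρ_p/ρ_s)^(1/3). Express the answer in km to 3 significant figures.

d_R = 2.44 × 6.96 × 10⁵ km × (1410/3770)^(1/3)
    = 1.22 × 10⁶ km

1.22 × 10⁶ km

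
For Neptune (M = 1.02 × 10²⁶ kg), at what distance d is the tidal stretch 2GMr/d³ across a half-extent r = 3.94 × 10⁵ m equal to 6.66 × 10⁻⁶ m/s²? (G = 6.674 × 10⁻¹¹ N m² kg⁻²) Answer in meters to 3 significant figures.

9.30 × 10⁸ m

2GMr/d³ = a_tidal  ⇒  d = (2GMr / a_tidal)^(1/3)
d = (2 × 6.674×10⁻¹¹ × (1.02 × 10²⁶) × (3.94 × 10⁵) / (6.66 × 10⁻⁶))^(1/3)
  = 9.30 × 10⁸ m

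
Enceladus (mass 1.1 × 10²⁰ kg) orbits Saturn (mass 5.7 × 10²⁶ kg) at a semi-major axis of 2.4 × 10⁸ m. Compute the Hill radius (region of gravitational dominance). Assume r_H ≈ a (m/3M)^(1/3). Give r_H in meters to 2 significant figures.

9.6 × 10⁵ m

r_H ≈ a (m/3M)^(1/3)
    = (2.4 × 10⁸) × (1.1 × 10²⁰ / (3 × 5.7 × 10²⁶))^(1/3)
    = 9.6 × 10⁵ m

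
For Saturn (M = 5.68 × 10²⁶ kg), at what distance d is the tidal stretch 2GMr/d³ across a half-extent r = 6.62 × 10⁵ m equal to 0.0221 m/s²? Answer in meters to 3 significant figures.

2GMr/d³ = a_tidal  ⇒  d = (2GMr / a_tidal)^(1/3)
d = (2 × 6.674×10⁻¹¹ × (5.68 × 10²⁶) × (6.62 × 10⁵) / (0.0221))^(1/3)
  = 1.31 × 10⁸ m

1.31 × 10⁸ m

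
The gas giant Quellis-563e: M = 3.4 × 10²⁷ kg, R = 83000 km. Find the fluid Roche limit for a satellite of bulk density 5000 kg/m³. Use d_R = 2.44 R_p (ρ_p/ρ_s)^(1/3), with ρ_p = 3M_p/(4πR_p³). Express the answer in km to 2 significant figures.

ρ_p = 3M_p/(4πR_p³) = 3 × (3.4 × 10²⁷) / (4π × (8.3 × 10⁷ m)³) = 1400 kg/m³
d_R = 2.44 × 83000 km × (1400/5000)^(1/3)
    = 1.3 × 10⁵ km

1.3 × 10⁵ km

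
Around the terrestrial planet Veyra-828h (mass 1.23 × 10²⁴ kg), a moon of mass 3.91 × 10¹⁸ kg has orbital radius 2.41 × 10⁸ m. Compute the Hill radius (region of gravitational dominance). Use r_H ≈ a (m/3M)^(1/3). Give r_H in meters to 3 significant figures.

2.46 × 10⁶ m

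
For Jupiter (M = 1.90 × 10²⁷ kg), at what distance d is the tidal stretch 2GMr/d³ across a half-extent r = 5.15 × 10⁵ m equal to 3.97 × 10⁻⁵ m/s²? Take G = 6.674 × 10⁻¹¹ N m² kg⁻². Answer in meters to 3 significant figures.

1.49 × 10⁹ m

2GMr/d³ = a_tidal  ⇒  d = (2GMr / a_tidal)^(1/3)
d = (2 × 6.674×10⁻¹¹ × (1.90 × 10²⁷) × (5.15 × 10⁵) / (3.97 × 10⁻⁵))^(1/3)
  = 1.49 × 10⁹ m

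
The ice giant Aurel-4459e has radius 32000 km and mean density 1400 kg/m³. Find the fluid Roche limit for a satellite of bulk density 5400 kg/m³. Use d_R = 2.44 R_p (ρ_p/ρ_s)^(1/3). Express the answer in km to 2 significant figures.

d_R = 2.44 × 32000 km × (1400/5400)^(1/3)
    = 50000 km

50000 km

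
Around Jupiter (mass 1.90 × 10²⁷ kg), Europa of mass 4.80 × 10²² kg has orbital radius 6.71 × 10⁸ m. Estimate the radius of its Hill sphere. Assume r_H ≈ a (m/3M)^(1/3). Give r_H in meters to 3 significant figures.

1.37 × 10⁷ m

r_H ≈ a (m/3M)^(1/3)
    = (6.71 × 10⁸) × (4.80 × 10²² / (3 × 1.90 × 10²⁷))^(1/3)
    = 1.37 × 10⁷ m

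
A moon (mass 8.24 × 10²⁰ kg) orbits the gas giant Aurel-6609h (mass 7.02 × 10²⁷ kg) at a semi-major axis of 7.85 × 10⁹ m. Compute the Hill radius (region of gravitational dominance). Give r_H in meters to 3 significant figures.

r_H ≈ a (m/3M)^(1/3)
    = (7.85 × 10⁹) × (8.24 × 10²⁰ / (3 × 7.02 × 10²⁷))^(1/3)
    = 2.66 × 10⁷ m

2.66 × 10⁷ m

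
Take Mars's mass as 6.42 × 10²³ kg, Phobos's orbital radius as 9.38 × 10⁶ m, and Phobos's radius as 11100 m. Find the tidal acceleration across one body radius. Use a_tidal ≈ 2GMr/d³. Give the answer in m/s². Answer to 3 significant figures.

1.15 × 10⁻³ m/s²

Δg = 2GMr/d³
   = 2 × (6.674 × 10⁻¹¹) × (6.42 × 10²³) × (11100) / (9.38 × 10⁶)³
   = 1.15 × 10⁻³ m/s²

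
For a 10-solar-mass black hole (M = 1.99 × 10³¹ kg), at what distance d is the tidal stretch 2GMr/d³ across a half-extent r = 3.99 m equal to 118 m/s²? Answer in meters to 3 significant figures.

4.48 × 10⁶ m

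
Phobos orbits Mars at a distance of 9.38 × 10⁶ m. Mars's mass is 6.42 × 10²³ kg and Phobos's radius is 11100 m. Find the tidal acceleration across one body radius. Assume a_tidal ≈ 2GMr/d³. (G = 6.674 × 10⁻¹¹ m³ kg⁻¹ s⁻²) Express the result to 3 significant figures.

1.15 × 10⁻³ m/s²

a_tidal = 2GMr/d³
        = 2 × (6.674 × 10⁻¹¹) × (6.42 × 10²³) × (11100) / (9.38 × 10⁶)³
        = 1.15 × 10⁻³ m/s²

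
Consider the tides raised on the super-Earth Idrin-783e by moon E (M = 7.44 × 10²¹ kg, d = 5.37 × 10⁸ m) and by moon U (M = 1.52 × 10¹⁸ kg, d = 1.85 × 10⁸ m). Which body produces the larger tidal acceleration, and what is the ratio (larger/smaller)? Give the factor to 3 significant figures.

Moon E, by a factor of ≈ 200

Tidal acceleration ∝ M/d³, so compare M/d³ for each.
Moon E: (7.44 × 10²¹) / (5.37 × 10⁸)³ = 4.805 × 10⁻⁵
Moon U: (1.52 × 10¹⁸) / (1.85 × 10⁸)³ = 2.401 × 10⁻⁷
Ratio (larger/smaller) = 200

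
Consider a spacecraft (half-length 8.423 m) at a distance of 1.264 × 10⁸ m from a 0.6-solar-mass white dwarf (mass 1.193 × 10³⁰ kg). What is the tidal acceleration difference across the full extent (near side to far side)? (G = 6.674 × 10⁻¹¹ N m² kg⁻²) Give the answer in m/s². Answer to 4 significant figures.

1.328 × 10⁻³ m/s²

a_tidal = 4GMr/d³
        = 4 × (6.674 × 10⁻¹¹) × (1.193 × 10³⁰) × (8.423) / (1.264 × 10⁸)³
        = 1.328 × 10⁻³ m/s²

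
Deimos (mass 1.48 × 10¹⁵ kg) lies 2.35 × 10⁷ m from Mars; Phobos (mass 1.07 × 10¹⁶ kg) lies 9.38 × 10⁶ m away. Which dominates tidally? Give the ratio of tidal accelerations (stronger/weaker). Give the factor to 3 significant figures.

Compare M/d³ for the two perturbers:
Deimos: (1.48 × 10¹⁵) / (2.35 × 10⁷)³ = 1.140 × 10⁻⁷
Phobos: (1.07 × 10¹⁶) / (9.38 × 10⁶)³ = 1.297 × 10⁻⁵
Ratio (larger/smaller) = 114

Phobos, by a factor of ≈ 114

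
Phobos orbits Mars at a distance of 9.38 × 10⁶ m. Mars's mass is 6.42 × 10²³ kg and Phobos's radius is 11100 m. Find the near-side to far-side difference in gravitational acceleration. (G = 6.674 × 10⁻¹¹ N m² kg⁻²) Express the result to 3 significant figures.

2.31 × 10⁻³ m/s²

Δg = 4GMr/d³
   = 4 × (6.674 × 10⁻¹¹) × (6.42 × 10²³) × (11100) / (9.38 × 10⁶)³
   = 2.31 × 10⁻³ m/s²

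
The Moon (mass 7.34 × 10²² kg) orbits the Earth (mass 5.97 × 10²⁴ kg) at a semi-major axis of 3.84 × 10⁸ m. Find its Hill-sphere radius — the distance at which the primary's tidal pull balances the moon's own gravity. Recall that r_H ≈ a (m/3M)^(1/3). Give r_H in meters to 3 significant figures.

6.15 × 10⁷ m

r_H ≈ a (m/3M)^(1/3)
    = (3.84 × 10⁸) × (7.34 × 10²² / (3 × 5.97 × 10²⁴))^(1/3)
    = 6.15 × 10⁷ m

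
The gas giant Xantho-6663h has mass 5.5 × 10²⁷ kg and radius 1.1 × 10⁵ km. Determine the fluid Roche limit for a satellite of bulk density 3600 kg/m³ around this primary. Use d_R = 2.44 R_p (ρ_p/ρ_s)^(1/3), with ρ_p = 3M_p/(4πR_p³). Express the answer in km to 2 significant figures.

ρ_p = 3M_p/(4πR_p³) = 3 × (5.5 × 10²⁷) / (4π × (1.1 × 10⁸ m)³) = 990 kg/m³
d_R = 2.44 × 1.1 × 10⁵ km × (990/3600)^(1/3)
    = 1.7 × 10⁵ km

1.7 × 10⁵ km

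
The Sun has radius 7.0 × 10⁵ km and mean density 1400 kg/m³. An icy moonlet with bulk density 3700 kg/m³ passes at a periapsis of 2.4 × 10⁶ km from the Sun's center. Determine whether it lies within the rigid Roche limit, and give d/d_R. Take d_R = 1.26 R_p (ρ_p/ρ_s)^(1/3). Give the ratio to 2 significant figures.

outside; d/d_R ≈ 3.8

d_R = 1.26 × (7.0 × 10⁵ km) × (1400/3700)^(1/3) = 6.379 × 10⁵ km
d/d_R = (2.4 × 10⁶) / (6.379 × 10⁵) = 3.8
Since d/d_R > 1, the body is outside the Roche limit.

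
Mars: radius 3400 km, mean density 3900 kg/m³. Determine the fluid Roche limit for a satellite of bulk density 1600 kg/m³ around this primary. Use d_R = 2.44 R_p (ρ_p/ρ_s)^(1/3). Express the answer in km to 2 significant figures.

d_R = 2.44 × 3400 km × (3900/1600)^(1/3)
    = 11000 km

11000 km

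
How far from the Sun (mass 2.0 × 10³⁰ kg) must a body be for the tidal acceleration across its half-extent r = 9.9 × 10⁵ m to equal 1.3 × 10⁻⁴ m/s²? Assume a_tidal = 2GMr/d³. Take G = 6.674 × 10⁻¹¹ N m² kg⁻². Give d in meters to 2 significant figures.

1.3 × 10¹⁰ m

2GMr/d³ = a_tidal  ⇒  d = (2GMr / a_tidal)^(1/3)
d = (2 × 6.674×10⁻¹¹ × (2.0 × 10³⁰) × (9.9 × 10⁵) / (1.3 × 10⁻⁴))^(1/3)
  = 1.3 × 10¹⁰ m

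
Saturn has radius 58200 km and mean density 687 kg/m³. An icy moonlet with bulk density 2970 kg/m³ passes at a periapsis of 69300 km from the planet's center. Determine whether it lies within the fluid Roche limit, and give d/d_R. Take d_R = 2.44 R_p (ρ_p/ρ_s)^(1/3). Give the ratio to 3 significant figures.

inside; d/d_R ≈ 0.795

d_R = 2.44 × (58200 km) × (687/2970)^(1/3) = 87170 km
d/d_R = (69300) / (87170) = 0.795
Since d/d_R < 1, the body is inside the Roche limit.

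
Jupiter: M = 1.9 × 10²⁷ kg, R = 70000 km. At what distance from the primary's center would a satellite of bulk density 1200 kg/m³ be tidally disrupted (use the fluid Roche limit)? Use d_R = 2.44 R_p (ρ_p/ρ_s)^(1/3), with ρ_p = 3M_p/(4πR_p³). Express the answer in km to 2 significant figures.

1.8 × 10⁵ km

ρ_p = 3M_p/(4πR_p³) = 3 × (1.9 × 10²⁷) / (4π × (7.0 × 10⁷ m)³) = 1300 kg/m³
d_R = 2.44 × 70000 km × (1300/1200)^(1/3)
    = 1.8 × 10⁵ km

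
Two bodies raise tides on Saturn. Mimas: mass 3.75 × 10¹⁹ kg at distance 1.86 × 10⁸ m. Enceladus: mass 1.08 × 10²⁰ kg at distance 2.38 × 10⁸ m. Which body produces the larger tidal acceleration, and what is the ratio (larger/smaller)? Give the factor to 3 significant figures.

Enceladus, by a factor of ≈ 1.37

The tide-raising term goes as M/d³ (the gradient of a 1/d² field).
Mimas: (3.75 × 10¹⁹) / (1.86 × 10⁸)³ = 5.828 × 10⁻⁶
Enceladus: (1.08 × 10²⁰) / (2.38 × 10⁸)³ = 8.011 × 10⁻⁶
Ratio (larger/smaller) = 1.37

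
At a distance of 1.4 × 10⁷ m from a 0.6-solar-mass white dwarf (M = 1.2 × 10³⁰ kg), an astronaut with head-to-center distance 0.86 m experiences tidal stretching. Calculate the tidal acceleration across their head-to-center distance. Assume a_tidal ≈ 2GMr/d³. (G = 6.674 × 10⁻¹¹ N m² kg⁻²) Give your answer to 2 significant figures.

5.0 × 10⁻² m/s²

Δg = 2GMr/d³
   = 2 × (6.674 × 10⁻¹¹) × (1.2 × 10³⁰) × (0.86) / (1.4 × 10⁷)³
   = 5.0 × 10⁻² m/s²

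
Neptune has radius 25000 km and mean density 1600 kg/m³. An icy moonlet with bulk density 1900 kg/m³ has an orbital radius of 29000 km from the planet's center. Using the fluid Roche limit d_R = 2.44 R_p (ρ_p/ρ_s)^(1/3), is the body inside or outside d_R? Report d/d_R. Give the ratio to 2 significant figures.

inside; d/d_R ≈ 0.50

d_R = 2.44 × (25000 km) × (1600/1900)^(1/3) = 57600 km
d/d_R = (29000) / (57600) = 0.50
Since d/d_R < 1, the body is inside the Roche limit.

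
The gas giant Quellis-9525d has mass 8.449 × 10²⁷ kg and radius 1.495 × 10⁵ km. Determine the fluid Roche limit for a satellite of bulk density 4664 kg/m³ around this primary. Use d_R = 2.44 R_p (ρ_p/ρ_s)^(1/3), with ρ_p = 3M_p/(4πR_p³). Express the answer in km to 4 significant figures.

1.845 × 10⁵ km

ρ_p = 3M_p/(4πR_p³) = 3 × (8.449 × 10²⁷) / (4π × (1.495 × 10⁸ m)³) = 603.7 kg/m³
d_R = 2.44 × 1.495 × 10⁵ km × (603.7/4664)^(1/3)
    = 1.845 × 10⁵ km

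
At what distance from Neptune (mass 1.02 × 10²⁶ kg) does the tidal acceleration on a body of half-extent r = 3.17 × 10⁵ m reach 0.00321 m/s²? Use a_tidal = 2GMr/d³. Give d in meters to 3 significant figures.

2GMr/d³ = a_tidal  ⇒  d = (2GMr / a_tidal)^(1/3)
d = (2 × 6.674×10⁻¹¹ × (1.02 × 10²⁶) × (3.17 × 10⁵) / (0.00321))^(1/3)
  = 1.10 × 10⁸ m

1.10 × 10⁸ m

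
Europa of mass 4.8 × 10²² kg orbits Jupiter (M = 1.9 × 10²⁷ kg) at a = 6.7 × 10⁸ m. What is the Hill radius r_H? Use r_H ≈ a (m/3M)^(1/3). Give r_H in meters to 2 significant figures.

1.4 × 10⁷ m

r_H ≈ a (m/3M)^(1/3)
    = (6.7 × 10⁸) × (4.8 × 10²² / (3 × 1.9 × 10²⁷))^(1/3)
    = 1.4 × 10⁷ m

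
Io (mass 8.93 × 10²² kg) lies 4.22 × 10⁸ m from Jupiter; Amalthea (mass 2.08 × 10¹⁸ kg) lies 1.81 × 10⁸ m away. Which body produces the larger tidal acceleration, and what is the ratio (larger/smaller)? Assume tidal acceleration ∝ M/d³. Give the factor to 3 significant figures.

Io, by a factor of ≈ 3390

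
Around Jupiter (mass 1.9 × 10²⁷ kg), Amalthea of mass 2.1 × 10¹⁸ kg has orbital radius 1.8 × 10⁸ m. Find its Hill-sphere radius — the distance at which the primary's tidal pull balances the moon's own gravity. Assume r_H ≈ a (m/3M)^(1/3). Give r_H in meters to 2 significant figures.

1.3 × 10⁵ m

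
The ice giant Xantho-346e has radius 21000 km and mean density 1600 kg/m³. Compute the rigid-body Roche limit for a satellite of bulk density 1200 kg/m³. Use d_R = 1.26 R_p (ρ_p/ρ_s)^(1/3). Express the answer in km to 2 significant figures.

29000 km

d_R = 1.26 × 21000 km × (1600/1200)^(1/3)
    = 29000 km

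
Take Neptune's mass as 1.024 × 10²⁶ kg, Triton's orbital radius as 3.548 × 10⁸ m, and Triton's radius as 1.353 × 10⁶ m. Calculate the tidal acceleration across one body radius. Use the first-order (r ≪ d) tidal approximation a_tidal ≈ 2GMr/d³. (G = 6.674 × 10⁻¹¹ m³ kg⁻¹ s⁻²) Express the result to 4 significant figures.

4.141 × 10⁻⁴ m/s²

Δa = 2GMr/d³
   = 2 × (6.674 × 10⁻¹¹) × (1.024 × 10²⁶) × (1.353 × 10⁶) / (3.548 × 10⁸)³
   = 4.141 × 10⁻⁴ m/s²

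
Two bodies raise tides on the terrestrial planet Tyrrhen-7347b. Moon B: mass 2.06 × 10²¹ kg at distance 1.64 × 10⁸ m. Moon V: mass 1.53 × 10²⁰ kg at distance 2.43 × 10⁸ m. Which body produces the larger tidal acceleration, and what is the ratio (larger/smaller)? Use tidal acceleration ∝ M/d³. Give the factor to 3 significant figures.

Tidal stretch scales as M/d³; compute that for each body.
Moon B: (2.06 × 10²¹) / (1.64 × 10⁸)³ = 4.670 × 10⁻⁴
Moon V: (1.53 × 10²⁰) / (2.43 × 10⁸)³ = 1.066 × 10⁻⁵
Ratio (larger/smaller) = 43.8

Moon B, by a factor of ≈ 43.8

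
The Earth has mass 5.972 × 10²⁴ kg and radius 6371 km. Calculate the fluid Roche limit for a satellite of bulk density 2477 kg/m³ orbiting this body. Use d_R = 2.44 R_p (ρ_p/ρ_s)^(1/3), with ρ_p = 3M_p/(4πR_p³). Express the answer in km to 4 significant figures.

20300 km

ρ_p = 3M_p/(4πR_p³) = 3 × (5.972 × 10²⁴) / (4π × (6.371 × 10⁶ m)³) = 5513 kg/m³
d_R = 2.44 × 6371 km × (5513/2477)^(1/3)
    = 20300 km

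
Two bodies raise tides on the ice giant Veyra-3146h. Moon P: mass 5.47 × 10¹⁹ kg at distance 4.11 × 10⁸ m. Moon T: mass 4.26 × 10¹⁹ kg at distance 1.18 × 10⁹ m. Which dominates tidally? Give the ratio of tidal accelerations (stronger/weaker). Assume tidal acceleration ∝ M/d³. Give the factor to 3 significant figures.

Tidal stretch scales as M/d³; compute that for each body.
Moon P: (5.47 × 10¹⁹) / (4.11 × 10⁸)³ = 7.879 × 10⁻⁷
Moon T: (4.26 × 10¹⁹) / (1.18 × 10⁹)³ = 2.593 × 10⁻⁸
Ratio (larger/smaller) = 30.4

Moon P, by a factor of ≈ 30.4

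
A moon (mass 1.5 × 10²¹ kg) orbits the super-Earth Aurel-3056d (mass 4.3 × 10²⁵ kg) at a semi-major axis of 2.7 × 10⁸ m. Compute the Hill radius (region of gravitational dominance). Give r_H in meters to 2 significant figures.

6.1 × 10⁶ m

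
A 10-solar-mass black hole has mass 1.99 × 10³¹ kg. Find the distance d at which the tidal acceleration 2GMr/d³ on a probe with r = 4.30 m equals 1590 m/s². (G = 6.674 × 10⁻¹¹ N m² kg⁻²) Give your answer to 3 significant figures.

2GMr/d³ = a_tidal  ⇒  d = (2GMr / a_tidal)^(1/3)
d = (2 × 6.674×10⁻¹¹ × (1.99 × 10³¹) × (4.30) / (1590))^(1/3)
  = 1.93 × 10⁶ m

1.93 × 10⁶ m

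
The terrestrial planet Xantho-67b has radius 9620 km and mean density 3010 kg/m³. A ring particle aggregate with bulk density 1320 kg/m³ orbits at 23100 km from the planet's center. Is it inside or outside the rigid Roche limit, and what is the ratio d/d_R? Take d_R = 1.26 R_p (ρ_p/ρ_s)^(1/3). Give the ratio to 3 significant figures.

d_R = 1.26 × (9620 km) × (3010/1320)^(1/3) = 15950 km
d/d_R = (23100) / (15950) = 1.45
Since d/d_R > 1, the body is outside the Roche limit.

outside; d/d_R ≈ 1.45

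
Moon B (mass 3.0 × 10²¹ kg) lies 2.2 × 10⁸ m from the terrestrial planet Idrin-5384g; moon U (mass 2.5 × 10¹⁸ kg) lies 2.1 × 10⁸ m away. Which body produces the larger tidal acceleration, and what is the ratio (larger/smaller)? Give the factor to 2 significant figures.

Tidal stretch scales as M/d³; compute that for each body.
Moon B: (3.0 × 10²¹) / (2.2 × 10⁸)³ = 2.817 × 10⁻⁴
Moon U: (2.5 × 10¹⁸) / (2.1 × 10⁸)³ = 2.699 × 10⁻⁷
Ratio (larger/smaller) = 1000

Moon B, by a factor of ≈ 1000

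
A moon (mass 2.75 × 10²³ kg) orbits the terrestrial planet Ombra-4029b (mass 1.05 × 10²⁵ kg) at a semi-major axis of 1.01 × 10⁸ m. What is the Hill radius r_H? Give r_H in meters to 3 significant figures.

2.08 × 10⁷ m

r_H ≈ a (m/3M)^(1/3)
    = (1.01 × 10⁸) × (2.75 × 10²³ / (3 × 1.05 × 10²⁵))^(1/3)
    = 2.08 × 10⁷ m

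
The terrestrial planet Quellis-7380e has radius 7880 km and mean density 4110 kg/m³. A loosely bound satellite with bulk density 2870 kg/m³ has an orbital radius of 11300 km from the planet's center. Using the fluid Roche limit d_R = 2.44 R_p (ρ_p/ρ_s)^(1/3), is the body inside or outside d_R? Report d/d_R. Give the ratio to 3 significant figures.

d_R = 2.44 × (7880 km) × (4110/2870)^(1/3) = 21670 km
d/d_R = (11300) / (21670) = 0.521
Since d/d_R < 1, the body is inside the Roche limit.

inside; d/d_R ≈ 0.521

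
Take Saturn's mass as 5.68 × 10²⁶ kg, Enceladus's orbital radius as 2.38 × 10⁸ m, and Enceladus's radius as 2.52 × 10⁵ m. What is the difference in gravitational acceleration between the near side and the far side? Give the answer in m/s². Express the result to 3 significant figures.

2.83 × 10⁻³ m/s²

Δa = 4GMr/d³
   = 4 × (6.674 × 10⁻¹¹) × (5.68 × 10²⁶) × (2.52 × 10⁵) / (2.38 × 10⁸)³
   = 2.83 × 10⁻³ m/s²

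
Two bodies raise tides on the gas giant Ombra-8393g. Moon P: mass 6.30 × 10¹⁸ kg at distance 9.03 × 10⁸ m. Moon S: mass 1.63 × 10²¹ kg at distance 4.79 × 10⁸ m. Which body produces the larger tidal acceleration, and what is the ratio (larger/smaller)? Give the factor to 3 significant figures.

Tidal acceleration ∝ M/d³, so compare M/d³ for each.
Moon P: (6.30 × 10¹⁸) / (9.03 × 10⁸)³ = 8.556 × 10⁻⁹
Moon S: (1.63 × 10²¹) / (4.79 × 10⁸)³ = 1.483 × 10⁻⁵
Ratio (larger/smaller) = 1730

Moon S, by a factor of ≈ 1730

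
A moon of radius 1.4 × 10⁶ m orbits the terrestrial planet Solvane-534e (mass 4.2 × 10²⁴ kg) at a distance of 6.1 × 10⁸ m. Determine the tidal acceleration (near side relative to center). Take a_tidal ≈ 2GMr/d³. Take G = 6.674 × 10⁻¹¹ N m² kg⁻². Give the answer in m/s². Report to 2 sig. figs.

3.5 × 10⁻⁶ m/s²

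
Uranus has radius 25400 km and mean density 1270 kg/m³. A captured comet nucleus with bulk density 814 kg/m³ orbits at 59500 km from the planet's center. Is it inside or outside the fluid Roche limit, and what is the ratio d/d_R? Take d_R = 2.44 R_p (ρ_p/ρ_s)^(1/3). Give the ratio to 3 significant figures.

inside; d/d_R ≈ 0.828

d_R = 2.44 × (25400 km) × (1270/814)^(1/3) = 71880 km
d/d_R = (59500) / (71880) = 0.828
Since d/d_R < 1, the body is inside the Roche limit.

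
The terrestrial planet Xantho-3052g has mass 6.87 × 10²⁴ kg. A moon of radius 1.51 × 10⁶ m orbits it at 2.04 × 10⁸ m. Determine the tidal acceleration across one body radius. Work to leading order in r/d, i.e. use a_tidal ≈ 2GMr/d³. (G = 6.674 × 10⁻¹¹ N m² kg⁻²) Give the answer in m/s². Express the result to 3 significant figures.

1.63 × 10⁻⁴ m/s²

Differencing GM/(d−r)² and GM/d² to first order in r/d gives 2GMr/d³.
a_tidal = 2GMr/d³
        = 2 × (6.674 × 10⁻¹¹) × (6.87 × 10²⁴) × (1.51 × 10⁶) / (2.04 × 10⁸)³
        = 1.63 × 10⁻⁴ m/s²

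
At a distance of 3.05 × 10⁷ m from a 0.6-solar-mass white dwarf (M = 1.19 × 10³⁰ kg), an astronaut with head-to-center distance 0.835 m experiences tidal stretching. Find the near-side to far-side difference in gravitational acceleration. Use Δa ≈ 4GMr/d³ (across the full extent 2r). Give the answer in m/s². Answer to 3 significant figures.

The field gradient is 2GM/d³; across the full diameter 2r the difference is 4GMr/d³.
Δg = 4GMr/d³
   = 4 × (6.674 × 10⁻¹¹) × (1.19 × 10³⁰) × (0.835) / (3.05 × 10⁷)³
   = 9.35 × 10⁻³ m/s²

9.35 × 10⁻³ m/s²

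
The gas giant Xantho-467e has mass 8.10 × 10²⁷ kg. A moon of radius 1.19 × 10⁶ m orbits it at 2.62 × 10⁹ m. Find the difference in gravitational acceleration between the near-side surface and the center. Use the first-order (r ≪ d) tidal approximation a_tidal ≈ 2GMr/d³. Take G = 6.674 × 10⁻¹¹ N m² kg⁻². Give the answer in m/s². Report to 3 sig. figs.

The tidal stretch is the gradient of GM/d² times the body's extent r, hence the 1/d³ dependence.
a_tidal = 2GMr/d³
        = 2 × (6.674 × 10⁻¹¹) × (8.10 × 10²⁷) × (1.19 × 10⁶) / (2.62 × 10⁹)³
        = 7.15 × 10⁻⁵ m/s²

7.15 × 10⁻⁵ m/s²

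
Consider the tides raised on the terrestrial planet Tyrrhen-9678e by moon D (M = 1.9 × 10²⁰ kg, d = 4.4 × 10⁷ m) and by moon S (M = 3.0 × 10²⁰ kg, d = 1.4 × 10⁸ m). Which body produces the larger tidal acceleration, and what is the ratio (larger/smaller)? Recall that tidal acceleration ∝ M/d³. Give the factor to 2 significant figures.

Tidal acceleration ∝ M/d³, so compare M/d³ for each.
Moon D: (1.9 × 10²⁰) / (4.4 × 10⁷)³ = 2.230 × 10⁻³
Moon S: (3.0 × 10²⁰) / (1.4 × 10⁸)³ = 1.093 × 10⁻⁴
Ratio (larger/smaller) = 20

Moon D, by a factor of ≈ 20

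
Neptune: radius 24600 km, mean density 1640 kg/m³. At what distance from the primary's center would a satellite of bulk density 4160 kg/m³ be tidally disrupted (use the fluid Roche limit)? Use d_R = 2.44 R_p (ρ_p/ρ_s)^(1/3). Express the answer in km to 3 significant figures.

44000 km

d_R = 2.44 × 24600 km × (1640/4160)^(1/3)
    = 44000 km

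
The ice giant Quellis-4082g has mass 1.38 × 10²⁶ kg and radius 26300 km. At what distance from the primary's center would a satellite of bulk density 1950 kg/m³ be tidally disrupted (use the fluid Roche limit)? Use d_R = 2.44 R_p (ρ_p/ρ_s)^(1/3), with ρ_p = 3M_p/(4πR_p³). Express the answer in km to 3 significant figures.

62600 km

ρ_p = 3M_p/(4πR_p³) = 3 × (1.38 × 10²⁶) / (4π × (2.63 × 10⁷ m)³) = 1810 kg/m³
d_R = 2.44 × 26300 km × (1810/1950)^(1/3)
    = 62600 km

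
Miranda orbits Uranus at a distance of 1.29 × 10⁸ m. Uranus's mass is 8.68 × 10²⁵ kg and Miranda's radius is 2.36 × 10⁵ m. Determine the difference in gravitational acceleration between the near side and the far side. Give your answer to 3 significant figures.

a_tidal = 4GMr/d³
        = 4 × (6.674 × 10⁻¹¹) × (8.68 × 10²⁵) × (2.36 × 10⁵) / (1.29 × 10⁸)³
        = 2.55 × 10⁻³ m/s²

2.55 × 10⁻³ m/s²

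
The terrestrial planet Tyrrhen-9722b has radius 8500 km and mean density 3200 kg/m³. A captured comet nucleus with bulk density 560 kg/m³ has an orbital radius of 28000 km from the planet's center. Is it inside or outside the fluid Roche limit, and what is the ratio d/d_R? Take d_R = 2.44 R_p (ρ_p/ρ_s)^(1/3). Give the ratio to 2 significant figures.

inside; d/d_R ≈ 0.76

d_R = 2.44 × (8500 km) × (3200/560)^(1/3) = 37080 km
d/d_R = (28000) / (37080) = 0.76
Since d/d_R < 1, the body is inside the Roche limit.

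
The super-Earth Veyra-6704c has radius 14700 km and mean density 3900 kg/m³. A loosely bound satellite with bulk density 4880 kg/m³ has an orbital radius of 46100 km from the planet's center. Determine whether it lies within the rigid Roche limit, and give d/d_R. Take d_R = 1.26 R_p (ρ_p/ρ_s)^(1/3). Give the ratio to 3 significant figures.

outside; d/d_R ≈ 2.68

d_R = 1.26 × (14700 km) × (3900/4880)^(1/3) = 17190 km
d/d_R = (46100) / (17190) = 2.68
Since d/d_R > 1, the body is outside the Roche limit.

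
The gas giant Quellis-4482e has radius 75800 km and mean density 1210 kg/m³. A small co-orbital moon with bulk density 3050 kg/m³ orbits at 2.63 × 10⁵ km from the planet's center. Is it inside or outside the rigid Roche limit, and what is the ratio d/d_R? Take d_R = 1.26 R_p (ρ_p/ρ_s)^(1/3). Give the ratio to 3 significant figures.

outside; d/d_R ≈ 3.75

d_R = 1.26 × (75800 km) × (1210/3050)^(1/3) = 70180 km
d/d_R = (2.63 × 10⁵) / (70180) = 3.75
Since d/d_R > 1, the body is outside the Roche limit.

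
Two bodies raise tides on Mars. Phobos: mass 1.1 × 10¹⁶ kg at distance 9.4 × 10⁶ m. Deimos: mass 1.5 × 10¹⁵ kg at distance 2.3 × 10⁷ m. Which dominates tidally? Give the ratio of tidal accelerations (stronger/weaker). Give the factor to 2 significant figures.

Phobos, by a factor of ≈ 110

Tidal acceleration ∝ M/d³, so compare M/d³ for each.
Phobos: (1.1 × 10¹⁶) / (9.4 × 10⁶)³ = 1.324 × 10⁻⁵
Deimos: (1.5 × 10¹⁵) / (2.3 × 10⁷)³ = 1.233 × 10⁻⁷
Ratio (larger/smaller) = 110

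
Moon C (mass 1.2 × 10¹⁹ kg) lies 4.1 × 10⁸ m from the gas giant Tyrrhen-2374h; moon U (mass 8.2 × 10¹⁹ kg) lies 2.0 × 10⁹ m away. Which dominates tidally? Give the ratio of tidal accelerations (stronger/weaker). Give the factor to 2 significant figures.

Tidal stretch scales as M/d³; compute that for each body.
Moon C: (1.2 × 10¹⁹) / (4.1 × 10⁸)³ = 1.741 × 10⁻⁷
Moon U: (8.2 × 10¹⁹) / (2.0 × 10⁹)³ = 1.025 × 10⁻⁸
Ratio (larger/smaller) = 17

Moon C, by a factor of ≈ 17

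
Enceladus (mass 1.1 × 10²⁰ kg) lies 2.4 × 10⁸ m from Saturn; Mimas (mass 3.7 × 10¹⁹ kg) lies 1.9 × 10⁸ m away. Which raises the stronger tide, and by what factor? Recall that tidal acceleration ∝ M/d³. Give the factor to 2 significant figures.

Enceladus, by a factor of ≈ 1.5

The tide-raising term goes as M/d³ (the gradient of a 1/d² field).
Enceladus: (1.1 × 10²⁰) / (2.4 × 10⁸)³ = 7.957 × 10⁻⁶
Mimas: (3.7 × 10¹⁹) / (1.9 × 10⁸)³ = 5.394 × 10⁻⁶
Ratio (larger/smaller) = 1.5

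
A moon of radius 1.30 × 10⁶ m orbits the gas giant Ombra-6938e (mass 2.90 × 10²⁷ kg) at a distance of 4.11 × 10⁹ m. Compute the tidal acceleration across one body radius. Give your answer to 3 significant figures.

7.25 × 10⁻⁶ m/s²

Δa = 2GMr/d³
   = 2 × (6.674 × 10⁻¹¹) × (2.90 × 10²⁷) × (1.30 × 10⁶) / (4.11 × 10⁹)³
   = 7.25 × 10⁻⁶ m/s²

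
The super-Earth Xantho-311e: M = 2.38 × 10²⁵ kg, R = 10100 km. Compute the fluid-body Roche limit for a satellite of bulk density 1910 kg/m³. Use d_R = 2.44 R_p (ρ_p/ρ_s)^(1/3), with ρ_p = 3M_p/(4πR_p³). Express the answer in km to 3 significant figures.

35100 km

ρ_p = 3M_p/(4πR_p³) = 3 × (2.38 × 10²⁵) / (4π × (1.01 × 10⁷ m)³) = 5510 kg/m³
d_R = 2.44 × 10100 km × (5510/1910)^(1/3)
    = 35100 km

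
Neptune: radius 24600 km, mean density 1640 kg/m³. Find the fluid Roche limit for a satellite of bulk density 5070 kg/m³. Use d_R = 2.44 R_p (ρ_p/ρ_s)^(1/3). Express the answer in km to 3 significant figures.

d_R = 2.44 × 24600 km × (1640/5070)^(1/3)
    = 41200 km

41200 km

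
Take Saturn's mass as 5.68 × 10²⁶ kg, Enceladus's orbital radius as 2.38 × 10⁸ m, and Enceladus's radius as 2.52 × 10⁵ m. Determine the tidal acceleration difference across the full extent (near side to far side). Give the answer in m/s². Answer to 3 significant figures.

2.83 × 10⁻³ m/s²

Δg = 4GMr/d³
   = 4 × (6.674 × 10⁻¹¹) × (5.68 × 10²⁶) × (2.52 × 10⁵) / (2.38 × 10⁸)³
   = 2.83 × 10⁻³ m/s²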